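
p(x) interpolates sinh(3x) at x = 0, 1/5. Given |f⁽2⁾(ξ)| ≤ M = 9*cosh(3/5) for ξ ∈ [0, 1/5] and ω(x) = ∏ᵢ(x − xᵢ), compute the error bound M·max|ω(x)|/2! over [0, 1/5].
9*cosh(3/5)/200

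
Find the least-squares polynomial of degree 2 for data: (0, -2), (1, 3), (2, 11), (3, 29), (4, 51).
-12/7 + (22/35)x + (22/7)x²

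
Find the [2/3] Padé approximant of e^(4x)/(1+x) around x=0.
(4*x**2/5 + 6*x/5 + 1)/(-4*x**3/15 + 6*x**2/5 - 9*x/5 + 1)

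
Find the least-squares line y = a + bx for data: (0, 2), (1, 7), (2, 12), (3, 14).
a = 13/5, b = 41/10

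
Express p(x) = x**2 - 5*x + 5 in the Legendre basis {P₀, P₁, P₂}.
(16/3)P₀ + (-5)P₁ + (2/3)P₂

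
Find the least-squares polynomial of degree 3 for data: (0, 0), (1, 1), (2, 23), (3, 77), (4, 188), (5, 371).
-5/21 + (-38/63)x + (-13/42)x² + (55/18)x³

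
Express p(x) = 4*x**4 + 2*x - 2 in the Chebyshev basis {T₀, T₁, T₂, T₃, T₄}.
(-1/2)T₀ + (2)T₁ + (2)T₂ + (1/2)T₄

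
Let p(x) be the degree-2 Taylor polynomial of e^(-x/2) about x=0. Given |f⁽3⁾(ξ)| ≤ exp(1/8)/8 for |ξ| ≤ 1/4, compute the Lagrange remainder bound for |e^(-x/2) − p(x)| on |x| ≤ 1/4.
exp(1/8)/3072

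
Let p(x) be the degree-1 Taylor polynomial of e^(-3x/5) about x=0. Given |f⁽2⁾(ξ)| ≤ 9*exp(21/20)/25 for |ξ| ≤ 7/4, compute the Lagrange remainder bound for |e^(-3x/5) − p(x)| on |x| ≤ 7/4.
441*exp(21/20)/800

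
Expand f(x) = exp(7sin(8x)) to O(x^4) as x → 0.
1 + 56*x + 1568*x**2 + 28672*x**3 + O(x**4)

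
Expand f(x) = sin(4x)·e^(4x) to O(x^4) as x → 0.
4*x + 16*x**2 + 64*x**3/3 + O(x**4)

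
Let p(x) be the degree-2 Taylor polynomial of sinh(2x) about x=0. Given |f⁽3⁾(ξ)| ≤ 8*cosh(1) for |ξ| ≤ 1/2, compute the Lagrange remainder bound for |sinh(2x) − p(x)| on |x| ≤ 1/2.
cosh(1)/6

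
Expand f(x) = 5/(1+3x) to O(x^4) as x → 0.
5 - 15*x + 45*x**2 - 135*x**3 + O(x**4)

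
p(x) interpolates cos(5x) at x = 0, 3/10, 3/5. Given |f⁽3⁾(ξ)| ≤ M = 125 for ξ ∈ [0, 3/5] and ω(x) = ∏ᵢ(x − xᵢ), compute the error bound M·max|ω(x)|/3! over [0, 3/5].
sqrt(3)/8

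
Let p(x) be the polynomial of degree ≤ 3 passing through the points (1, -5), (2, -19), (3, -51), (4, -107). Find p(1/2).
-23/8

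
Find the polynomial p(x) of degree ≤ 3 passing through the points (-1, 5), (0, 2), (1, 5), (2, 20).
x**3 + 3*x**2 - x + 2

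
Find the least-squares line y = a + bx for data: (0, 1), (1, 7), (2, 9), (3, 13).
a = 9/5, b = 19/5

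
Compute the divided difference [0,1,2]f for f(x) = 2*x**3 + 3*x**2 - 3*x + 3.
9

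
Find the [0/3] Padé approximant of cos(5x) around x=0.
1/(25*x**2/2 + 1)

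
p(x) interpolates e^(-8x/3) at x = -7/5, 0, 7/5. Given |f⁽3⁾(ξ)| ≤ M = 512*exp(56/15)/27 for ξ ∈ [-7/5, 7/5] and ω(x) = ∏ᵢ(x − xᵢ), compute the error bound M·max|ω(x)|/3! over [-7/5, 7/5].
175616*sqrt(3)*exp(56/15)/91125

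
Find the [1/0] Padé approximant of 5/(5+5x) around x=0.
1 - x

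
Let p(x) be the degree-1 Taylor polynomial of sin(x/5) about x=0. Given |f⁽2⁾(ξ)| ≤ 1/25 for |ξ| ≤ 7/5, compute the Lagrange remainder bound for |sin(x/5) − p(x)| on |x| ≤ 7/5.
49/1250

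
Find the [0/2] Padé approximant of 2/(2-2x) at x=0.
1/(1 - x)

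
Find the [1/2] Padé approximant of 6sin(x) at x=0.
6*x/(x**2/6 + 1)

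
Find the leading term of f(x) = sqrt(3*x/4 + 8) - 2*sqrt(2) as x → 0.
3*sqrt(2)*x/32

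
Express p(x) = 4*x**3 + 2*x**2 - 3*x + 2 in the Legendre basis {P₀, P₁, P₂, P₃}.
(8/3)P₀ + (-3/5)P₁ + (4/3)P₂ + (8/5)P₃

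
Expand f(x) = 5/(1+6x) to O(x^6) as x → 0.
5 - 30*x + 180*x**2 - 1080*x**3 + 6480*x**4 - 38880*x**5 + O(x**6)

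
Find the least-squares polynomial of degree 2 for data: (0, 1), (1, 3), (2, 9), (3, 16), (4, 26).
29/35 + (101/70)x + (17/14)x²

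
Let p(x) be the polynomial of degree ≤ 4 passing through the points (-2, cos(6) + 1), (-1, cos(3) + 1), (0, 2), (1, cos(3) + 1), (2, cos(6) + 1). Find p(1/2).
5*cos(3)/16 - cos(6)/64 + 109/64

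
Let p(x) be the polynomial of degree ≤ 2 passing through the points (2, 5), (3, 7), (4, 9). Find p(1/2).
2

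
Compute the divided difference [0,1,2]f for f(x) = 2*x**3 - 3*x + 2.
6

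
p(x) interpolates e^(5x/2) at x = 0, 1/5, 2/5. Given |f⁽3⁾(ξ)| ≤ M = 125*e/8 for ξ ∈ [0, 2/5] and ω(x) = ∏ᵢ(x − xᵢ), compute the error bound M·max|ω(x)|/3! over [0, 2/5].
sqrt(3)*e/216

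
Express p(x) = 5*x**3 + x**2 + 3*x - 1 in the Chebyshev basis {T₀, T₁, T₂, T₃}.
(-1/2)T₀ + (27/4)T₁ + (1/2)T₂ + (5/4)T₃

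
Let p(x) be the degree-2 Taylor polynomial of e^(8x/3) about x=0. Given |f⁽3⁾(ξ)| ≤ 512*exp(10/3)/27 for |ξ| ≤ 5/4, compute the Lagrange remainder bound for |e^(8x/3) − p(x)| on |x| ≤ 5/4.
500*exp(10/3)/81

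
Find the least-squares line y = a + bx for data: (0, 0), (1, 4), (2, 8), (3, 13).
a = -1/5, b = 43/10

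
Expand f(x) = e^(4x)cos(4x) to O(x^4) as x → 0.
1 + 4*x - 64*x**3/3 + O(x**4)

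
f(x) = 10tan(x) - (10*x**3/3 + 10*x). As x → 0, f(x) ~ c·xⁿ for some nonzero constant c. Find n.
5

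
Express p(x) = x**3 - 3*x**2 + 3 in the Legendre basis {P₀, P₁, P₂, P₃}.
(2)P₀ + (3/5)P₁ + (-2)P₂ + (2/5)P₃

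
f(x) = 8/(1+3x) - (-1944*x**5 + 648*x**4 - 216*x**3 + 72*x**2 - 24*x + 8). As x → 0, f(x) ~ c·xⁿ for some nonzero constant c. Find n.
6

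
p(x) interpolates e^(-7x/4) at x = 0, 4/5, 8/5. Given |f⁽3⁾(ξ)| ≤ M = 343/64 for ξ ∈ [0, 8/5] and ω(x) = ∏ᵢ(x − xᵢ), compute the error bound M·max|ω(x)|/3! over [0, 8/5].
343*sqrt(3)/3375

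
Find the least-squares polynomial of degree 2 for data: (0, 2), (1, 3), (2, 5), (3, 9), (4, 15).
74/35 + (-8/35)x + (6/7)x²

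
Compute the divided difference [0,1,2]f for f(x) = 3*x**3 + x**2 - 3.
10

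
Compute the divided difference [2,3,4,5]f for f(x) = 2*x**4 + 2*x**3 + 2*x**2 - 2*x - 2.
30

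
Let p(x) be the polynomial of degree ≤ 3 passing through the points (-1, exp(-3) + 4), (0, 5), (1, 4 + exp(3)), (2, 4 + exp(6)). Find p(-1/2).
(5 + (-5*exp(3) + 79 + exp(6))*exp(3))*exp(-3)/16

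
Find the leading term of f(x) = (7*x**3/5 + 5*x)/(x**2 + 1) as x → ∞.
7*x/5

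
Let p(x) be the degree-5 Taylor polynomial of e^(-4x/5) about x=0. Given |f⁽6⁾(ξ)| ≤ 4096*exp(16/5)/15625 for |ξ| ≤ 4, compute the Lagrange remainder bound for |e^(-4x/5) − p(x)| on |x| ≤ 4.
1048576*exp(16/5)/703125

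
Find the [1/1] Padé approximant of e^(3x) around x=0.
(3*x/2 + 1)/(1 - 3*x/2)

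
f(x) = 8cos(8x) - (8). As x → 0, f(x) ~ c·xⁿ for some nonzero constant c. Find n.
2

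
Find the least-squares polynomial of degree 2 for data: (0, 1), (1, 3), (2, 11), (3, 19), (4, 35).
1 + (2/5)x + (2)x²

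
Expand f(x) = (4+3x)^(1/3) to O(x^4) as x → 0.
2**(2/3) + 2**(2/3)*x/4 - 2**(2/3)*x**2/16 + 5*2**(2/3)*x**3/192 + O(x**4)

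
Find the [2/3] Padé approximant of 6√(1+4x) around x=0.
(42*x**2 + 168*x/5 + 6)/(-2*x**3/5 + 9*x**2/5 + 18*x/5 + 1)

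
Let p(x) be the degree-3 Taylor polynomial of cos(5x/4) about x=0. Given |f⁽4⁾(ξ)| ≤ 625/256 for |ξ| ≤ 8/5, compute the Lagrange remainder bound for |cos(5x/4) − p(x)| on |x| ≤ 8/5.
2/3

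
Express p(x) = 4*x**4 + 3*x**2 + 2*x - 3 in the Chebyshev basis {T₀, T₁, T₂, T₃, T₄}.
(2)T₁ + (7/2)T₂ + (1/2)T₄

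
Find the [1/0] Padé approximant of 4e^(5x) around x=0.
20*x + 4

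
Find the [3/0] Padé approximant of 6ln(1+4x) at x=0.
8*x*(16*x**2 - 6*x + 3)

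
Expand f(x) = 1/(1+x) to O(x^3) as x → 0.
1 - x + x**2 + O(x**3)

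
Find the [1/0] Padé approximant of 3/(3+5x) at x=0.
1 - 5*x/3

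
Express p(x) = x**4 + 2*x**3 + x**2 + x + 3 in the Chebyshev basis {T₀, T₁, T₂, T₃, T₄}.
(31/8)T₀ + (5/2)T₁ + T₂ + (1/2)T₃ + (1/8)T₄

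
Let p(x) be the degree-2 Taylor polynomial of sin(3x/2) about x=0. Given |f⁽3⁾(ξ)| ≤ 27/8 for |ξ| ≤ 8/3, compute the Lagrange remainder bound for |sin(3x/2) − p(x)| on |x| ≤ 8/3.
32/3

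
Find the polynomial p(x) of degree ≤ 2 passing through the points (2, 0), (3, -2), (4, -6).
-x**2 + 3*x - 2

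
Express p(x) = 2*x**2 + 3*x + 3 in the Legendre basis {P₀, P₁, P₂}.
(11/3)P₀ + (3)P₁ + (4/3)P₂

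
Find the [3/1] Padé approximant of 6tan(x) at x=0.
2*x*(x**2 + 3)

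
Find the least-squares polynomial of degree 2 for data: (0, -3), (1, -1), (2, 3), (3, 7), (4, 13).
-107/35 + (12/7)x + (4/7)x²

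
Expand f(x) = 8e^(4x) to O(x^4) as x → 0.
8 + 32*x + 64*x**2 + 256*x**3/3 + O(x**4)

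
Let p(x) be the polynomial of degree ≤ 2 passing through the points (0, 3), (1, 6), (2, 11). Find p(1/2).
17/4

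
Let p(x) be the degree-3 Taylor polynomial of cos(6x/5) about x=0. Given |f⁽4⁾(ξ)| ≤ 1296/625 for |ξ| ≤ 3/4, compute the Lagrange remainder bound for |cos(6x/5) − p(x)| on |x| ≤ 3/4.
2187/80000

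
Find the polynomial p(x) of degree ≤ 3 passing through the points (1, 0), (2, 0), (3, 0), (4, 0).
0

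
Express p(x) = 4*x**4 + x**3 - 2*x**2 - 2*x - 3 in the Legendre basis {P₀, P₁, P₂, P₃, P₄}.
(-43/15)P₀ + (-7/5)P₁ + (20/21)P₂ + (2/5)P₃ + (32/35)P₄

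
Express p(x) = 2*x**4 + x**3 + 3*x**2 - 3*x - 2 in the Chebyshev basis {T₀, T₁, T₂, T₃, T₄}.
(1/4)T₀ + (-9/4)T₁ + (5/2)T₂ + (1/4)T₃ + (1/4)T₄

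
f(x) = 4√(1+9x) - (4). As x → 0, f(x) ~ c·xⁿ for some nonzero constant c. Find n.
1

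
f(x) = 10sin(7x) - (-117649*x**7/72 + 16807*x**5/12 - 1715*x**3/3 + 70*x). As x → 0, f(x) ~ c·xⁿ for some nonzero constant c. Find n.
9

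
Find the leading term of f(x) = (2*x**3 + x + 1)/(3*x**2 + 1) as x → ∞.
2*x/3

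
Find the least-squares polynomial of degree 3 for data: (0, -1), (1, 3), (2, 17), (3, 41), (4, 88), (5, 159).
-143/126 + (2237/756)x + (97/126)x² + (109/108)x³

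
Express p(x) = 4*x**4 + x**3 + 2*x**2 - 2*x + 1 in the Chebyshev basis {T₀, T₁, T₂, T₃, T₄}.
(7/2)T₀ + (-5/4)T₁ + (3)T₂ + (1/4)T₃ + (1/2)T₄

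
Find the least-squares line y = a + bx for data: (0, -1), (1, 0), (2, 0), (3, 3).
a = -13/10, b = 6/5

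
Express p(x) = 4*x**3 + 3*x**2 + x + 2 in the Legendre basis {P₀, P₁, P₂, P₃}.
(3)P₀ + (17/5)P₁ + (2)P₂ + (8/5)P₃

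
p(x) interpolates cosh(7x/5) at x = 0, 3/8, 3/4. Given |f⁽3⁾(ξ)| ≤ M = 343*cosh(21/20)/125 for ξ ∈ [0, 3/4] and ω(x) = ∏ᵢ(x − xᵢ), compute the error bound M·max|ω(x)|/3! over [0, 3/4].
343*sqrt(3)*cosh(21/20)/64000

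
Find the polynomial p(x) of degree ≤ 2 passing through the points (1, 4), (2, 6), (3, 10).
x**2 - x + 4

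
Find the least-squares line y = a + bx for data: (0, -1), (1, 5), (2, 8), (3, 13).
a = -1/2, b = 9/2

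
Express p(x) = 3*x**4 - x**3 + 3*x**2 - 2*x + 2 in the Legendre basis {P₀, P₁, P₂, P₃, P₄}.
(18/5)P₀ + (-13/5)P₁ + (26/7)P₂ + (-2/5)P₃ + (24/35)P₄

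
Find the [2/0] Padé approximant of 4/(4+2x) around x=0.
x**2/4 - x/2 + 1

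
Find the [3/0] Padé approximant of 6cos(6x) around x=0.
6 - 108*x**2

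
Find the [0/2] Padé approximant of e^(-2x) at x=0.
1/(2*x**2 + 2*x + 1)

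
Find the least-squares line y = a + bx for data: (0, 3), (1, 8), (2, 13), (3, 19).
a = 14/5, b = 53/10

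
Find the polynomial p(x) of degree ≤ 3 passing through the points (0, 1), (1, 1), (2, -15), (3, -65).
-3*x**3 + x**2 + 2*x + 1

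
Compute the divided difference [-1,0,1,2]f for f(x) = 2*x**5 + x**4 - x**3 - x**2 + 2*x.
11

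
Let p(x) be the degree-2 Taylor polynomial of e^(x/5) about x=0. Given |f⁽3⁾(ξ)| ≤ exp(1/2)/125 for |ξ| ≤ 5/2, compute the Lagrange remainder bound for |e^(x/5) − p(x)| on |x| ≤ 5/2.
exp(1/2)/48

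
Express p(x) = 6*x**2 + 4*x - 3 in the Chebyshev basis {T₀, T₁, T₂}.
(4)T₁ + (3)T₂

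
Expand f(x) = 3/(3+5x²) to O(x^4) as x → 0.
1 - 5*x**2/3 + O(x**4)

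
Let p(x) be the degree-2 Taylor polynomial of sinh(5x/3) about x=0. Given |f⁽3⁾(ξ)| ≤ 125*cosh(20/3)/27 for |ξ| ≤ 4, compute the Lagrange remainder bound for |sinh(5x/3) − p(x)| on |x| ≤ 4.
4000*cosh(20/3)/81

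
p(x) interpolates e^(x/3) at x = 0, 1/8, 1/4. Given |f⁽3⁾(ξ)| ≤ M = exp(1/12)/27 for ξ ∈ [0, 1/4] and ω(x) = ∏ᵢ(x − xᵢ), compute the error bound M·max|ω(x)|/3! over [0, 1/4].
sqrt(3)*exp(1/12)/373248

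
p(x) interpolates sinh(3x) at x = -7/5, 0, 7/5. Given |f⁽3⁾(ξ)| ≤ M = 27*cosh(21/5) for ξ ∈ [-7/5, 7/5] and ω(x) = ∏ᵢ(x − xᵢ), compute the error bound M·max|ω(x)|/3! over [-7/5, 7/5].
343*sqrt(3)*cosh(21/5)/125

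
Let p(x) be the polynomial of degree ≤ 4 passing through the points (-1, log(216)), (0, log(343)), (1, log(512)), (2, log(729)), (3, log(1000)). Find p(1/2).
log(448*2**(9/32)*3**(121/128)*5**(9/128)*7**(13/32)/9)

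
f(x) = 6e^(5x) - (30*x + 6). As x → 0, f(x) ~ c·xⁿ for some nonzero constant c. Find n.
2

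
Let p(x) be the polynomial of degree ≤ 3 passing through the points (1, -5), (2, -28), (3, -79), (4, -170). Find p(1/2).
-1/4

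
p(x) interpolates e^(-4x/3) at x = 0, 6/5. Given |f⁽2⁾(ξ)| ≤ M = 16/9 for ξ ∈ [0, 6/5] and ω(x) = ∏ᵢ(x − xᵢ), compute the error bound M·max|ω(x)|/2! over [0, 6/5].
8/25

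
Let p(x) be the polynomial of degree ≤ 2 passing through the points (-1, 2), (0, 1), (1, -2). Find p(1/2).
-1/4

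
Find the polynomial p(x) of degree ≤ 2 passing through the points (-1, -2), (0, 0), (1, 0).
-x**2 + x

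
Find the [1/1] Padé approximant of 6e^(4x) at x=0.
(12*x + 6)/(1 - 2*x)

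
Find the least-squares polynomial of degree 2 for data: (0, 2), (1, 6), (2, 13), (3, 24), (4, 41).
16/7 + (36/35)x + (15/7)x²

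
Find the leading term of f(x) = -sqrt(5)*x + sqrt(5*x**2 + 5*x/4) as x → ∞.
sqrt(5)/8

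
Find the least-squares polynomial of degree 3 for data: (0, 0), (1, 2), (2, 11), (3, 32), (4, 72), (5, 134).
1/21 + (4/63)x + (19/21)x² + (8/9)x³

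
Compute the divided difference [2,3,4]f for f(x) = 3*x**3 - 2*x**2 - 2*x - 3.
25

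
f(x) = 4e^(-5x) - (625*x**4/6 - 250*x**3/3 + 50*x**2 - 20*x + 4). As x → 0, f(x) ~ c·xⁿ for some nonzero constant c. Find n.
5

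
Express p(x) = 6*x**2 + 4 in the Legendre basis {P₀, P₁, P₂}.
(6)P₀ + (4)P₂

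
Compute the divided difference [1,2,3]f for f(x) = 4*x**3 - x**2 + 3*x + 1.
23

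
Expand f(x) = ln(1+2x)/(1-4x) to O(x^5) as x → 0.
2*x + 6*x**2 + 80*x**3/3 + 308*x**4/3 + O(x**5)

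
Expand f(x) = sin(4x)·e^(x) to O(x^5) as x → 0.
4*x + 4*x**2 - 26*x**3/3 - 10*x**4 + O(x**5)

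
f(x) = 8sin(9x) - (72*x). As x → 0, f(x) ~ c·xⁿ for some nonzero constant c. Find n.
3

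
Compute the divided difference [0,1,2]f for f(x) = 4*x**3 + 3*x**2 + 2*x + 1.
15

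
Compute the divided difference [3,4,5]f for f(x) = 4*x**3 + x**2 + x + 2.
49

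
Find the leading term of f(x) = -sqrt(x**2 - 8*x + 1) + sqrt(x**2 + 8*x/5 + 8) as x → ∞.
24/5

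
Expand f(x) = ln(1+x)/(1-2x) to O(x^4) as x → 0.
x + 3*x**2/2 + 10*x**3/3 + O(x**4)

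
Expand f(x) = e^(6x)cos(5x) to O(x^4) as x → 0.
1 + 6*x + 11*x**2/2 - 39*x**3 + O(x**4)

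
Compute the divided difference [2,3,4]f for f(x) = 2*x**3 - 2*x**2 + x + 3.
16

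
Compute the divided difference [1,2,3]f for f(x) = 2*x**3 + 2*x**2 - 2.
14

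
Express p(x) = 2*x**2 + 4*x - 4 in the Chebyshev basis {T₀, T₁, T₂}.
(-3)T₀ + (4)T₁ + T₂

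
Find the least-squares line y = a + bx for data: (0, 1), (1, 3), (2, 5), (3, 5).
a = 7/5, b = 7/5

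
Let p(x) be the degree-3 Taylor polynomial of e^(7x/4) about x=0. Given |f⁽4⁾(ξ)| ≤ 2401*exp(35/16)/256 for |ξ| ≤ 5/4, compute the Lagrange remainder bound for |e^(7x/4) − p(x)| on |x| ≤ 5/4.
1500625*exp(35/16)/1572864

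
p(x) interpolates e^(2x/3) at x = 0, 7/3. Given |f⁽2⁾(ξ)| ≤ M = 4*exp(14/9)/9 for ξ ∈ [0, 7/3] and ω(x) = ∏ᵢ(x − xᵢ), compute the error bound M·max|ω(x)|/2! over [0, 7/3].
49*exp(14/9)/162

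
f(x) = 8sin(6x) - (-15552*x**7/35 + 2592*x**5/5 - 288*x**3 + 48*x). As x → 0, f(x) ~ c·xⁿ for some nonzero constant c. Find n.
9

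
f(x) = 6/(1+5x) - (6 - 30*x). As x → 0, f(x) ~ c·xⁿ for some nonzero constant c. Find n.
2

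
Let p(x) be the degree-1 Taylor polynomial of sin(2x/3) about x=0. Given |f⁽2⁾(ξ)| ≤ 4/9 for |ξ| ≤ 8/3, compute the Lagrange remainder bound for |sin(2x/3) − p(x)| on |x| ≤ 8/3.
128/81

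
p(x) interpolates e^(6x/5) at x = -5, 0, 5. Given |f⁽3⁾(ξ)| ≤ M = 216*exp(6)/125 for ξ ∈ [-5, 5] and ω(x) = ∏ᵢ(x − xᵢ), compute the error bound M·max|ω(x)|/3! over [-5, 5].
8*sqrt(3)*exp(6)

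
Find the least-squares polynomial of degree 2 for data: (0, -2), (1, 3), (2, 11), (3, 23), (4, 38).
-69/35 + (22/7)x + (12/7)x²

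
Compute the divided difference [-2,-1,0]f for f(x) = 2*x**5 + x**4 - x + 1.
-23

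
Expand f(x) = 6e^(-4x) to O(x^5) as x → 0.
6 - 24*x + 48*x**2 - 64*x**3 + 64*x**4 + O(x**5)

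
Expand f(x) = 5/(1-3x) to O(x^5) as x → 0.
5 + 15*x + 45*x**2 + 135*x**3 + 405*x**4 + O(x**5)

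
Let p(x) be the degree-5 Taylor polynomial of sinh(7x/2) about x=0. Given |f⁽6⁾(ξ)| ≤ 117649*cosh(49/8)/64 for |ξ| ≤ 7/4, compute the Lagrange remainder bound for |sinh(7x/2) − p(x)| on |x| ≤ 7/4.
13841287201*cosh(49/8)/188743680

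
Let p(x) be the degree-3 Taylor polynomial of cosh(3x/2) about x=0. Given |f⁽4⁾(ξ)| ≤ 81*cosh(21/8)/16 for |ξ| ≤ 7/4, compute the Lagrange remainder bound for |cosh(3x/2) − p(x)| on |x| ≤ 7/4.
64827*cosh(21/8)/32768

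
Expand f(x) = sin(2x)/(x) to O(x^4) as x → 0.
2 - 4*x**2/3 + O(x**4)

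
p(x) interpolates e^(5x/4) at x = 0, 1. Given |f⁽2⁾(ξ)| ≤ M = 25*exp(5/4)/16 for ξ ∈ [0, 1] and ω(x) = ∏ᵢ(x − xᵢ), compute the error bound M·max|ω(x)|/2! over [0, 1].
25*exp(5/4)/128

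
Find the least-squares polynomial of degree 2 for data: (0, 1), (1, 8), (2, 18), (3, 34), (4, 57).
10/7 + (103/35)x + (19/7)x²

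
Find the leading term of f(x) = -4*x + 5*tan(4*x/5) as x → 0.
64*x**3/75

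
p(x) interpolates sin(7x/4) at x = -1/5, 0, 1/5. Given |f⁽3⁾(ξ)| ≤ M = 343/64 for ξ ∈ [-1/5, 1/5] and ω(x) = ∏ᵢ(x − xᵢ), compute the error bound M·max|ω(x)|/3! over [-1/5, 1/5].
343*sqrt(3)/216000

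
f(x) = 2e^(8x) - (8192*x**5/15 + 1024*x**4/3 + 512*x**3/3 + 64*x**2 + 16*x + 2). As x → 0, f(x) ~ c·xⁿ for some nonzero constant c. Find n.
6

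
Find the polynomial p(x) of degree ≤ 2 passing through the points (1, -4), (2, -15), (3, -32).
-3*x**2 - 2*x + 1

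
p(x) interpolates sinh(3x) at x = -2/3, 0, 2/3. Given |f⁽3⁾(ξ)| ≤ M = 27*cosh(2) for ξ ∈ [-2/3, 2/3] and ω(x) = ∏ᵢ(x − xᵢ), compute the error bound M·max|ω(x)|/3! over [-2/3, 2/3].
8*sqrt(3)*cosh(2)/27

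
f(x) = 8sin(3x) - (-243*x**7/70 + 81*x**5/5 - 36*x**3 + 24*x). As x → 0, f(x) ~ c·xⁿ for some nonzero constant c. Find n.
9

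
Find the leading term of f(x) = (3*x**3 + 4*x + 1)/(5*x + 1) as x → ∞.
3*x**2/5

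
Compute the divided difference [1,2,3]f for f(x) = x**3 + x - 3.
6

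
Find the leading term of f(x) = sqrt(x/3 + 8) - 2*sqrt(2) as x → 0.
sqrt(2)*x/24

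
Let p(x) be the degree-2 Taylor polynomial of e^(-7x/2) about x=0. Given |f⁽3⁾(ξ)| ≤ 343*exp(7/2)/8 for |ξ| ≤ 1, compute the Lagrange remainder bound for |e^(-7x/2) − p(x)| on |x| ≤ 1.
343*exp(7/2)/48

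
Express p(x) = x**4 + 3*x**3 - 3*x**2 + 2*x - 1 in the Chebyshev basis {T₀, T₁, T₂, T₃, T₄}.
(-17/8)T₀ + (17/4)T₁ - T₂ + (3/4)T₃ + (1/8)T₄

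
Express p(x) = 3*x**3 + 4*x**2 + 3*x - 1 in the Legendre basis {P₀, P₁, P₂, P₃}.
(1/3)P₀ + (24/5)P₁ + (8/3)P₂ + (6/5)P₃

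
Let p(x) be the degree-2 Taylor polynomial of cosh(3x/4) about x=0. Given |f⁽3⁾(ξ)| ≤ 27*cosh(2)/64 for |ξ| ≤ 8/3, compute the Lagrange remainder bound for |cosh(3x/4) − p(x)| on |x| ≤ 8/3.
4*cosh(2)/3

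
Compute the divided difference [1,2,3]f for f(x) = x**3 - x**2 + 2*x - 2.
5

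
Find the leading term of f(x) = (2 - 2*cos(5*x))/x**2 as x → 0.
25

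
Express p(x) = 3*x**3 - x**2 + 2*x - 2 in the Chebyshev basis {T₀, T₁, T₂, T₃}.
(-5/2)T₀ + (17/4)T₁ + (-1/2)T₂ + (3/4)T₃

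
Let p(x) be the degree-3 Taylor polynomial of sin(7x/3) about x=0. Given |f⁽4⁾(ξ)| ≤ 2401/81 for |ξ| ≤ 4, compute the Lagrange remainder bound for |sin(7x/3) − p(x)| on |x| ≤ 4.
76832/243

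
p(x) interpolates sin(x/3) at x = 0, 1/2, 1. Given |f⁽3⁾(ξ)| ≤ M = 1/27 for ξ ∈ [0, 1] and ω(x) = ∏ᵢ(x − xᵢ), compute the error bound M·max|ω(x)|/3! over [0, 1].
sqrt(3)/5832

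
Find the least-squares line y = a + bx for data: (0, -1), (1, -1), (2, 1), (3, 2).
a = -7/5, b = 11/10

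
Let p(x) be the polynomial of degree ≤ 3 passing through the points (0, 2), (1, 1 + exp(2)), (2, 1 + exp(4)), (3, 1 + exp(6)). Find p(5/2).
-5*exp(2)/16 + 17/16 + 15*exp(4)/16 + 5*exp(6)/16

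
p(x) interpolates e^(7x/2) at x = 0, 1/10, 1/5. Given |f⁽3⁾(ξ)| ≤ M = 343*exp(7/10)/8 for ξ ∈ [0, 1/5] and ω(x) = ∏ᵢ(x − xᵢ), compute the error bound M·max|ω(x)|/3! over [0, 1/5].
343*sqrt(3)*exp(7/10)/216000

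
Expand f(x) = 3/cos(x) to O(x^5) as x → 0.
3 + 3*x**2/2 + 5*x**4/8 + O(x**5)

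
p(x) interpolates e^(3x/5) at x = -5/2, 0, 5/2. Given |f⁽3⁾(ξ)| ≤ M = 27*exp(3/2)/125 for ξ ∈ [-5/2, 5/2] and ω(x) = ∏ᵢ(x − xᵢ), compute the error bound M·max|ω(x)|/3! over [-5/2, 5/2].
sqrt(3)*exp(3/2)/8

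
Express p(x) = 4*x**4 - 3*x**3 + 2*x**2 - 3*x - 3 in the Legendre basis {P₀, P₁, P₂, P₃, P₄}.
(-23/15)P₀ + (-24/5)P₁ + (76/21)P₂ + (-6/5)P₃ + (32/35)P₄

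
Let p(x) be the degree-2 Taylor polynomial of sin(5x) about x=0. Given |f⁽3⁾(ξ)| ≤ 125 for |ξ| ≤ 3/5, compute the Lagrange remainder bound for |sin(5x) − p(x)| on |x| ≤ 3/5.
9/2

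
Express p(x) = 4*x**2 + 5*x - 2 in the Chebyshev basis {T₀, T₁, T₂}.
(5)T₁ + (2)T₂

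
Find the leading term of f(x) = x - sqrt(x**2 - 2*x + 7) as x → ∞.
1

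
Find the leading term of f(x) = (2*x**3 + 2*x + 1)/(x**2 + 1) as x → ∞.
2*x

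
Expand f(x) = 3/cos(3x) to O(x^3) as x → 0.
3 + 27*x**2/2 + O(x**3)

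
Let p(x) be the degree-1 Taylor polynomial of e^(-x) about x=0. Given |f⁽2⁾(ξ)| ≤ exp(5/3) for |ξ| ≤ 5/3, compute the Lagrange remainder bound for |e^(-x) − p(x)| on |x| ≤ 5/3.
25*exp(5/3)/18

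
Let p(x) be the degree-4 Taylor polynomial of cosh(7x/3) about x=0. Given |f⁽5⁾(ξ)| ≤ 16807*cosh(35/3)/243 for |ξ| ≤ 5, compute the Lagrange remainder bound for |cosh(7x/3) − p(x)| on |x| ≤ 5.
10504375*cosh(35/3)/5832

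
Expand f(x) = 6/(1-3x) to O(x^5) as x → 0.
6 + 18*x + 54*x**2 + 162*x**3 + 486*x**4 + O(x**5)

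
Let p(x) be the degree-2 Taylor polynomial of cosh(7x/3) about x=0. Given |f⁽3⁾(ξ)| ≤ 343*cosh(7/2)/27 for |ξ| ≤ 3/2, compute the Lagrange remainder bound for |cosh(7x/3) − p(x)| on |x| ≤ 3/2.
343*cosh(7/2)/48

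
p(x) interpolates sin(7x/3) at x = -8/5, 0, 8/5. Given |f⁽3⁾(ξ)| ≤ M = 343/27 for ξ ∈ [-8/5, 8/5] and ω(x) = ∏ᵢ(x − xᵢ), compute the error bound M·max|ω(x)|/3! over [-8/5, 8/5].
175616*sqrt(3)/91125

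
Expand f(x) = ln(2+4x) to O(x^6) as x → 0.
log(2) + 2*x - 2*x**2 + 8*x**3/3 - 4*x**4 + 32*x**5/5 + O(x**6)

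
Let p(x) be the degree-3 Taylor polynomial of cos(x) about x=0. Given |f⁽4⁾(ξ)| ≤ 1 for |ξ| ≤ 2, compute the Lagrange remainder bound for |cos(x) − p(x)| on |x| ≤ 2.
2/3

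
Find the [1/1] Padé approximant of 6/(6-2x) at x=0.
1/(1 - x/3)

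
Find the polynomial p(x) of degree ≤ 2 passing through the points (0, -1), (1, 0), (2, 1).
x - 1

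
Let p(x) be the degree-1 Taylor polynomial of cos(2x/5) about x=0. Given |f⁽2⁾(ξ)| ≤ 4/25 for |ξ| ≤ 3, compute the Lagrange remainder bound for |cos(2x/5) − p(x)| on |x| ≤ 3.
18/25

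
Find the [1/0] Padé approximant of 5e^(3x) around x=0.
15*x + 5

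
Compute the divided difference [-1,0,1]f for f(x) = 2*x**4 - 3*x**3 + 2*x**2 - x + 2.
4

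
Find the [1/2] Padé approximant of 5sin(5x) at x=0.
25*x/(25*x**2/6 + 1)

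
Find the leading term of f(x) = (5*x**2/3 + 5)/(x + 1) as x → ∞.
5*x/3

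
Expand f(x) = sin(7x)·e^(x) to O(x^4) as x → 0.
7*x + 7*x**2 - 161*x**3/3 + O(x**4)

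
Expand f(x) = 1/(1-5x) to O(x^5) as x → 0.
1 + 5*x + 25*x**2 + 125*x**3 + 625*x**4 + O(x**5)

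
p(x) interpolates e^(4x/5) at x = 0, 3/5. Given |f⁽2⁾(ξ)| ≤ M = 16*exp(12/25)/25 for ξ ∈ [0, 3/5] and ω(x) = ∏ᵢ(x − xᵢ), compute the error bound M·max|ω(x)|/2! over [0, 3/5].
18*exp(12/25)/625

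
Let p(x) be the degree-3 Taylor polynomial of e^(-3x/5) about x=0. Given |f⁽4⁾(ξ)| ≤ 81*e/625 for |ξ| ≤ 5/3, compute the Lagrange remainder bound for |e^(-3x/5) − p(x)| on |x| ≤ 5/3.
e/24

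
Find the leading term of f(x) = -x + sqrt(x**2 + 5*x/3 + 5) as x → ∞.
5/6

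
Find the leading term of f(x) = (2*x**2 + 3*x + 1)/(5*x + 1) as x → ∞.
2*x/5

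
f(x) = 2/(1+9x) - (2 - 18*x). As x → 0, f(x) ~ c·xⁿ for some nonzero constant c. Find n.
2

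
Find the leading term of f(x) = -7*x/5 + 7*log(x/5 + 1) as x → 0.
-7*x**2/50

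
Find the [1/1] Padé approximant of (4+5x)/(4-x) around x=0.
(5*x/4 + 1)/(1 - x/4)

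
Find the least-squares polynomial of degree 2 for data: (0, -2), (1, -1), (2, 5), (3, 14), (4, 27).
-15/7 + (-29/70)x + (27/14)x²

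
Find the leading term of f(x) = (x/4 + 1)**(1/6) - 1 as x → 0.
x/24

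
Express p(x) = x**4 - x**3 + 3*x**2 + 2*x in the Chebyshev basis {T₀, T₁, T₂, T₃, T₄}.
(15/8)T₀ + (5/4)T₁ + (2)T₂ + (-1/4)T₃ + (1/8)T₄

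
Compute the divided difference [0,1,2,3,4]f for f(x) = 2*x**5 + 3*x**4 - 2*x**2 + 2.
23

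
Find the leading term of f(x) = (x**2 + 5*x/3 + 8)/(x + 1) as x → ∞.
x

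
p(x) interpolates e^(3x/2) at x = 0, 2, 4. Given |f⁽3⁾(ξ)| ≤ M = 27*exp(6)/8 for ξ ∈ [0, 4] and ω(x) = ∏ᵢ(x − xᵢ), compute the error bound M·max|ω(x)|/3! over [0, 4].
sqrt(3)*exp(6)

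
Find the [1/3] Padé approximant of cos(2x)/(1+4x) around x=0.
(1 - 5*x/12)/(43*x**3/6 + x**2/3 + 43*x/12 + 1)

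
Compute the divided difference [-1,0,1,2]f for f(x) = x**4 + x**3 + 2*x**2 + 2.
3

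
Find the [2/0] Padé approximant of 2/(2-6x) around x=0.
9*x**2 + 3*x + 1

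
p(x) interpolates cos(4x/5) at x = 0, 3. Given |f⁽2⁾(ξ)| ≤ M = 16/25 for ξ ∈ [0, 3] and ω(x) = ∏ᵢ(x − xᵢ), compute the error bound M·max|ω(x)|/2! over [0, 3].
18/25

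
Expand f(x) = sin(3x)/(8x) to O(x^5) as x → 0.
3/8 - 9*x**2/16 + 81*x**4/320 + O(x**5)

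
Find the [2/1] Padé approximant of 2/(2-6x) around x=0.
1/(1 - 3*x)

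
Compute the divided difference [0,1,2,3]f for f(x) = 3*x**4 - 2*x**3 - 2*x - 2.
16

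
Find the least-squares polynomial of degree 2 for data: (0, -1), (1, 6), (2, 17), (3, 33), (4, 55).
-4/5 + (39/10)x + (5/2)x²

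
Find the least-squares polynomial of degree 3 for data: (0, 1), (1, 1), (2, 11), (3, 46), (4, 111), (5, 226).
58/63 + (-215/189)x + (-185/252)x² + (215/108)x³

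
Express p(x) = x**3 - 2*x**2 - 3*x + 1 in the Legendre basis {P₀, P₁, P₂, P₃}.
(1/3)P₀ + (-12/5)P₁ + (-4/3)P₂ + (2/5)P₃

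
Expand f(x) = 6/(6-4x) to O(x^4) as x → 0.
1 + 2*x/3 + 4*x**2/9 + 8*x**3/27 + O(x**4)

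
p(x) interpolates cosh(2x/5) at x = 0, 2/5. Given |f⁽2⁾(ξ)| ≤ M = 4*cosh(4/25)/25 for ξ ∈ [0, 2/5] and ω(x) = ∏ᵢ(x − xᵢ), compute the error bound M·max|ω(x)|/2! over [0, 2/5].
2*cosh(4/25)/625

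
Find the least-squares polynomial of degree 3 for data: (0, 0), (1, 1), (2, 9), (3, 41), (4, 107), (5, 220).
23/126 + (-83/756)x + (-461/252)x² + (115/54)x³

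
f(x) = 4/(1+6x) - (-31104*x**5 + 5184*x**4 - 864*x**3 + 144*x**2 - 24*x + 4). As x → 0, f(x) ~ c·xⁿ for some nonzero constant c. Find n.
6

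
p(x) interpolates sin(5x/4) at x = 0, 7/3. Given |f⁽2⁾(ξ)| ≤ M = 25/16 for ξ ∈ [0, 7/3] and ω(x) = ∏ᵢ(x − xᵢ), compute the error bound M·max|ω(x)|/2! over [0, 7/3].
1225/1152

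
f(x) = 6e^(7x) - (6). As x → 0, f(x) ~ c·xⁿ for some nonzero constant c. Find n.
1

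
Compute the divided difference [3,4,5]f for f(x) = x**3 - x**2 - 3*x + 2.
11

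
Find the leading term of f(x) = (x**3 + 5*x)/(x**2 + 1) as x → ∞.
x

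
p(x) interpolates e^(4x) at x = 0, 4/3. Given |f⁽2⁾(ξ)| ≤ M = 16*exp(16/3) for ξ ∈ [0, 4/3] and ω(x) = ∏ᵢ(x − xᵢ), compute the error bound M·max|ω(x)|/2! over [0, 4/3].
32*exp(16/3)/9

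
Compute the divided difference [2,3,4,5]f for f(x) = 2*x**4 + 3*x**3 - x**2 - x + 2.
31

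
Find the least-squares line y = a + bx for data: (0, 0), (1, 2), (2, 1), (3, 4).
a = 1/10, b = 11/10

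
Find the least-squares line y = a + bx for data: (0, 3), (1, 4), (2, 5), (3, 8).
a = 13/5, b = 8/5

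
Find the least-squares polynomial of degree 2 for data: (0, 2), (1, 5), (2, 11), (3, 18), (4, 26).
62/35 + (207/70)x + (11/14)x²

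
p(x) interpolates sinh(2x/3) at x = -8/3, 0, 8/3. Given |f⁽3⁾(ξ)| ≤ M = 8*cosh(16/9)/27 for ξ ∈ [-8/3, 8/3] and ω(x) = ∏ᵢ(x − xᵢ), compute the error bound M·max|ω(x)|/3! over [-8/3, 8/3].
4096*sqrt(3)*cosh(16/9)/19683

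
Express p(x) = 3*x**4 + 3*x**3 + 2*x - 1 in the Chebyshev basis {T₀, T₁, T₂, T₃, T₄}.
(1/8)T₀ + (17/4)T₁ + (3/2)T₂ + (3/4)T₃ + (3/8)T₄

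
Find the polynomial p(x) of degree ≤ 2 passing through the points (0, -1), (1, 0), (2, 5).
2*x**2 - x - 1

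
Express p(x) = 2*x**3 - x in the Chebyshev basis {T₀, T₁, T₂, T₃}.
(1/2)T₁ + (1/2)T₃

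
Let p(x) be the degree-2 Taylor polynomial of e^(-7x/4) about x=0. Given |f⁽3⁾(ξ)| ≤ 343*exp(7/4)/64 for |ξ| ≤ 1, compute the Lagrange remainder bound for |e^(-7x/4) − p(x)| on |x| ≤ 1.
343*exp(7/4)/384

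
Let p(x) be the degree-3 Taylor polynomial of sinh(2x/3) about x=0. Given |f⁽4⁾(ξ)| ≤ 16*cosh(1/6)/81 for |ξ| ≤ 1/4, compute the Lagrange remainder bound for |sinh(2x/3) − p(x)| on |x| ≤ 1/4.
cosh(1/6)/31104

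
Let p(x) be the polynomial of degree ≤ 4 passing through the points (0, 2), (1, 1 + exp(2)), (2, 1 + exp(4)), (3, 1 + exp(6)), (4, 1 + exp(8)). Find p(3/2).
-5*exp(6)/32 + 123/128 + 15*exp(2)/32 + 45*exp(4)/64 + 3*exp(8)/128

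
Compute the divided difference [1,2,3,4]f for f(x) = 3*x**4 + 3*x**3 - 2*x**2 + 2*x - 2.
33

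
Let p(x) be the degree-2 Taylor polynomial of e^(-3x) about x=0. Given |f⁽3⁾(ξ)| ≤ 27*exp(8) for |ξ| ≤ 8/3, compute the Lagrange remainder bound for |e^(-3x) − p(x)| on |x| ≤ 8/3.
256*exp(8)/3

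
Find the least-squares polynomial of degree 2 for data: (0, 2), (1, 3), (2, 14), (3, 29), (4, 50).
52/35 + (-13/35)x + (22/7)x²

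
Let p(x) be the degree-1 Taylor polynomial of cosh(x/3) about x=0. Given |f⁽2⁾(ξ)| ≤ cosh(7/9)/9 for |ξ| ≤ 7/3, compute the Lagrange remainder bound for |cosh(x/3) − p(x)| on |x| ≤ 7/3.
49*cosh(7/9)/162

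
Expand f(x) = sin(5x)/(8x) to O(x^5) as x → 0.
5/8 - 125*x**2/48 + 625*x**4/192 + O(x**5)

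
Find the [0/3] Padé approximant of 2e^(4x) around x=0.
2/(-32*x**3/3 + 8*x**2 - 4*x + 1)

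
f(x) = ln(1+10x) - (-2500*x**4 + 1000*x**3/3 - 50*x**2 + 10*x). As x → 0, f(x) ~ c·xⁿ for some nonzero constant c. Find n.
5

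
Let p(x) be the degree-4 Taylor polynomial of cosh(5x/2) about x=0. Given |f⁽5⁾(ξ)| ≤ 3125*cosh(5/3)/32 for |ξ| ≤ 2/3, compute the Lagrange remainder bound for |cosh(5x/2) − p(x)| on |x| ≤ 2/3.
625*cosh(5/3)/5832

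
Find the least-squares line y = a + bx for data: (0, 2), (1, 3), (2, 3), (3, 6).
a = 17/10, b = 6/5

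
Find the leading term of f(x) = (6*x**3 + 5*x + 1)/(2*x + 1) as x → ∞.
3*x**2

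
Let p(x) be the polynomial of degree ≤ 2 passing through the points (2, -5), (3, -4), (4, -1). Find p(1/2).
-11/4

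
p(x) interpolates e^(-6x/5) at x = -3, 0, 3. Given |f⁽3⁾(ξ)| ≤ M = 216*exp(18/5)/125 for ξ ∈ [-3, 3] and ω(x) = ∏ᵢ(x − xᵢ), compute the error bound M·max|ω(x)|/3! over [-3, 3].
216*sqrt(3)*exp(18/5)/125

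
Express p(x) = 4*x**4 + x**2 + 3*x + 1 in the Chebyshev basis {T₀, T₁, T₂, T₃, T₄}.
(3)T₀ + (3)T₁ + (5/2)T₂ + (1/2)T₄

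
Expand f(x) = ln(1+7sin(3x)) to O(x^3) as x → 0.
21*x - 441*x**2/2 + O(x**3)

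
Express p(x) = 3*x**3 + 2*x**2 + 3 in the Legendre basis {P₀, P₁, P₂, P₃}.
(11/3)P₀ + (9/5)P₁ + (4/3)P₂ + (6/5)P₃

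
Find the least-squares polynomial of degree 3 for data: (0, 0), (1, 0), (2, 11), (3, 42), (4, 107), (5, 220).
-25/126 + (415/756)x + (-229/126)x² + (227/108)x³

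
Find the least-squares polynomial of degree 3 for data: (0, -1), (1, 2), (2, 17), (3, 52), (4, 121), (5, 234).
-10/9 + (757/378)x + (-22/63)x² + (101/54)x³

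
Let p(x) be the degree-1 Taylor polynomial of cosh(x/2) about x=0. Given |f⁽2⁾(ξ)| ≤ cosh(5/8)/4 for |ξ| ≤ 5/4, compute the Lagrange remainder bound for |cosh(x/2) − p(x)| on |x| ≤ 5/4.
25*cosh(5/8)/128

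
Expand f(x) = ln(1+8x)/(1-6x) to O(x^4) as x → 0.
8*x + 16*x**2 + 800*x**3/3 + O(x**4)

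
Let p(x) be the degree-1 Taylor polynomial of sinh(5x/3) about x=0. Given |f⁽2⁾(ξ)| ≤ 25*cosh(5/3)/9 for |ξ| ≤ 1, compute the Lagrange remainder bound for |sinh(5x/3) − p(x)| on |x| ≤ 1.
25*cosh(5/3)/18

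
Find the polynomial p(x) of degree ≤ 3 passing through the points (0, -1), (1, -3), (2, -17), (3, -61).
-3*x**3 + 3*x**2 - 2*x - 1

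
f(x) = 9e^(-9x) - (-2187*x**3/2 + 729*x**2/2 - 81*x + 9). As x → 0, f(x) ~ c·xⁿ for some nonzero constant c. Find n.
4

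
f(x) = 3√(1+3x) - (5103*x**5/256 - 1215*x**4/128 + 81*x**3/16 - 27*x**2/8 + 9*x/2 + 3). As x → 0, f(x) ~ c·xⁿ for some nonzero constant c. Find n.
6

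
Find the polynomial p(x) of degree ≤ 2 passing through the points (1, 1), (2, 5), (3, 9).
4*x - 3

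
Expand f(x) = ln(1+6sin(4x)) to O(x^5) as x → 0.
24*x - 288*x**2 + 4544*x**3 - 81408*x**4 + O(x**5)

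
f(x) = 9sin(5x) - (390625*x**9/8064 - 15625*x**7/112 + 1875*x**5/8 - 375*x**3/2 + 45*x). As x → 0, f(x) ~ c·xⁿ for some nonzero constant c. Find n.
11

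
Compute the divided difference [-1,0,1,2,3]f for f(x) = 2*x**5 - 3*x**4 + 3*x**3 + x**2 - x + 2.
7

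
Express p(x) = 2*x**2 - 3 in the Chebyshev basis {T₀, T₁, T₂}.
(-2)T₀ + T₂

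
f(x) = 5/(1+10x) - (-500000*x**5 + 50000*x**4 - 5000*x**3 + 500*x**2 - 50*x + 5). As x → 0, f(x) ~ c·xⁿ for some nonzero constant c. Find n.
6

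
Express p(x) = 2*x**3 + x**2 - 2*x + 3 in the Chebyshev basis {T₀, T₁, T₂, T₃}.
(7/2)T₀ + (-1/2)T₁ + (1/2)T₂ + (1/2)T₃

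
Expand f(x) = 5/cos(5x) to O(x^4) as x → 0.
5 + 125*x**2/2 + O(x**4)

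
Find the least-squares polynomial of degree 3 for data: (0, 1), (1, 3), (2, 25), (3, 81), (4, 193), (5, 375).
59/63 + (-208/189)x + (5/9)x² + (79/27)x³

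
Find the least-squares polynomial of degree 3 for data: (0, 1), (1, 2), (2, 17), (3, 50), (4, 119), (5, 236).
40/63 + (713/378)x + (-169/126)x² + (56/27)x³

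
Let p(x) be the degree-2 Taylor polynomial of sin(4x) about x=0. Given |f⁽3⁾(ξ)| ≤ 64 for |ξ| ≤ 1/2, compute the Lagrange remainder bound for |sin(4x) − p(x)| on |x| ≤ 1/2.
4/3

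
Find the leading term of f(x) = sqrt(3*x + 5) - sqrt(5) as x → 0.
3*sqrt(5)*x/10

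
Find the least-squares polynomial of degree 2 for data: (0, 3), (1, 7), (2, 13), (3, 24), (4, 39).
114/35 + (83/70)x + (27/14)x²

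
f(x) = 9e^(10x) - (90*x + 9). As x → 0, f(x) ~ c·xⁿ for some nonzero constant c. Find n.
2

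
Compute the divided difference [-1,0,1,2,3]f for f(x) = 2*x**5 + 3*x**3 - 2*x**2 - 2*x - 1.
10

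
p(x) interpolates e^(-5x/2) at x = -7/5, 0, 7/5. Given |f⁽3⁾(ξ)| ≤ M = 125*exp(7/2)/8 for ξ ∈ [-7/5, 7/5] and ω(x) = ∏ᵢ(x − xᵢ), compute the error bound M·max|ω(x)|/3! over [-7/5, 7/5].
343*sqrt(3)*exp(7/2)/216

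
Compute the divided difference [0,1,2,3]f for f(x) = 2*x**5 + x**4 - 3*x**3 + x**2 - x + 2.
53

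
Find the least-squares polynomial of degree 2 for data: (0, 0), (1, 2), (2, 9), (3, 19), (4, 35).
1/35 + (-11/70)x + (31/14)x²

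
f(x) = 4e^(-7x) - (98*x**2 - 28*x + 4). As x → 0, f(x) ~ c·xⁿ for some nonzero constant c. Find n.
3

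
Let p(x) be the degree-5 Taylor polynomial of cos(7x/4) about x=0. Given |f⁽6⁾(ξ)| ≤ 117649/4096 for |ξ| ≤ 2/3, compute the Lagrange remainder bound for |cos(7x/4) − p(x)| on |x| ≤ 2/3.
117649/33592320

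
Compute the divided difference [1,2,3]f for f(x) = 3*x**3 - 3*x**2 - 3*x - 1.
15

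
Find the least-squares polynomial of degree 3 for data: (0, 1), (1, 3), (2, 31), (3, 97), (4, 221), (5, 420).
7/9 + (-1177/378)x + (823/252)x² + (305/108)x³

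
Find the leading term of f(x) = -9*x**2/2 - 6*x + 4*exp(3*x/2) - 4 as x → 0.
9*x**3/4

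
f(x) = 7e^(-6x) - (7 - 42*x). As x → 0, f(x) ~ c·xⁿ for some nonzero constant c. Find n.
2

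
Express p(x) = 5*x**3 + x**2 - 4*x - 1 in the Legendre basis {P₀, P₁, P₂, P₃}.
(-2/3)P₀ - P₁ + (2/3)P₂ + (2)P₃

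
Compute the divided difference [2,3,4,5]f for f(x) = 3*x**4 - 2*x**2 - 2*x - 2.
42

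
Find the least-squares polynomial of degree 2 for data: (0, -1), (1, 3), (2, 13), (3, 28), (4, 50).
-33/35 + (69/70)x + (41/14)x²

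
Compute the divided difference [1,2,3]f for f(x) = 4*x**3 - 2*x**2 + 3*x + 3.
22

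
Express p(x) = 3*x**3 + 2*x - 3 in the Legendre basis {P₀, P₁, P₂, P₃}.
(-3)P₀ + (19/5)P₁ + (6/5)P₃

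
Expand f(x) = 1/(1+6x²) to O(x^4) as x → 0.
1 - 6*x**2 + O(x**4)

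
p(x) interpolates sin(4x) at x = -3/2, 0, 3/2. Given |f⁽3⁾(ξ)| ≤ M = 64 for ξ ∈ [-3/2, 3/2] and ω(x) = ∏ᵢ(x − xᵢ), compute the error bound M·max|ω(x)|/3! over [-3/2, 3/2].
8*sqrt(3)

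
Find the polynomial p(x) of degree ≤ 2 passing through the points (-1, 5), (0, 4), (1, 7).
2*x**2 + x + 4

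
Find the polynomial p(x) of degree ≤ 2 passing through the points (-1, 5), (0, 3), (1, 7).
3*x**2 + x + 3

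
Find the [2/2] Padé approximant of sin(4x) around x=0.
4*x/(8*x**2/3 + 1)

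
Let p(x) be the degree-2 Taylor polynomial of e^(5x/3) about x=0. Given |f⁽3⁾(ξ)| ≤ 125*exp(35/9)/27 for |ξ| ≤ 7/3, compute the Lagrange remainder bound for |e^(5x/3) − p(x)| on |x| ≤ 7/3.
42875*exp(35/9)/4374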